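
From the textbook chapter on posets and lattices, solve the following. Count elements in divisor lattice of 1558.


Divisors of 1558: [1, 2, 19, 38, 41, 82, 779, 1558]
Count: 8


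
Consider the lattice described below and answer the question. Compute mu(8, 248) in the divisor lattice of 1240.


In a divisor lattice, mu(a,b) = mu(b/a) where mu is the classical Mobius function.
b/a = 248/8 = 31
Prime factorization of 31: primes [31]
31 is squarefree with 1 prime factor(s), so mu(31) = (-1)^1 = -1


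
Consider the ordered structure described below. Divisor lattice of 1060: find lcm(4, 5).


In a divisor lattice, join = lcm (least common multiple).
gcd(4,5) = 1
lcm(4,5) = 4*5/gcd = 20/1 = 20


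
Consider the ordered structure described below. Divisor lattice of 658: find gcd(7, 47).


In a divisor lattice, meet = gcd (greatest common divisor).
By Euclidean algorithm or factoring: gcd(7,47) = 1


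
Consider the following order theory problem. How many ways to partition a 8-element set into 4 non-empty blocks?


S(n,k) = k*S(n-1,k) + S(n-1,k-1).
S(7,4) = 350, S(7,3) = 301
S(8,4) = 4*350 + 301 = 1400 + 301
S(8,4) = 1701


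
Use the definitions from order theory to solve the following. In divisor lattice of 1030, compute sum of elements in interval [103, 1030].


Interval [103,1030] in divisors of 1030: [103, 206, 515, 1030]
Sum = 1854


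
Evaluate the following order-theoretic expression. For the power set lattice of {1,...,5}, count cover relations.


A cover relation a -< b holds when a < b with no c strictly between.
Cover relations:
  {} -< {1}
  {} -< {2}
  {} -< {3}
  {} -< {4}
  {} -< {5}
  {1} -< {1,2}
  {1} -< {1,3}
  {1} -< {1,4}
  ...72 more
Total: 80


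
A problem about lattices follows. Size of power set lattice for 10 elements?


Power set = 2^n.
2^10 = 1024


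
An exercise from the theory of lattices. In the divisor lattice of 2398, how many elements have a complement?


An element a is complemented if some b has a meet b = bottom, a join b = top.
a is complemented iff gcd(a, n/a)=1, i.e. a is a unitary divisor of 2398.
Complemented elements: 1, 2, 11, 22, 109, 218, ... (2 more)
Count: 8


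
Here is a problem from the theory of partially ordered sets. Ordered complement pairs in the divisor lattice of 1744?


Complement pair (a,b): a meet b = bottom, a join b = top.
Here: gcd(a,b)=1 and lcm(a,b)=1744, i.e. a*b=1744 with a,b coprime.
Pairs found: (1,1744), (16,109), (109,16), (1744,1)
Total ordered pairs: 4


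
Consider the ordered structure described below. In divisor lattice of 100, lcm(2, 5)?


Join=lcm.
gcd(2,5)=1
lcm=10


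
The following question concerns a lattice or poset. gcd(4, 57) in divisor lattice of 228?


Meet=gcd.
gcd(4,57)=1


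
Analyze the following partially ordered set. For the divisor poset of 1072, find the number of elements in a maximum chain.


A chain is a totally ordered subset; we count the number of elements in a maximum chain.
Compute, for each element x, the size of the longest chain ending at x:
  1: 1
  2: 2
  67: 2
  4: 3
  8: 4
  134: 3
  ...
A maximum chain: 1 < 2 < 4 < 8 < 16 < 1072
Number of elements in the longest chain: 6


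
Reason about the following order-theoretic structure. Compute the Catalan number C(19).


C(n) = C(2n, n) / (n+1).
C(38, 19) = 35345263800
C(19) = 35345263800 / 20 = 1767263190


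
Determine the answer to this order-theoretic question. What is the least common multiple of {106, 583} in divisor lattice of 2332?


In a divisor lattice, join = lcm (least common multiple).
Compute lcm iteratively: start with first element, then lcm(current, next).
Elements: [106, 583]
lcm(106,583) = 1166
Final lcm = 1166


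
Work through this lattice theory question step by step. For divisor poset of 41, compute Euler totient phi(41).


phi(n) = n * prod_{p|n} (1 - 1/p).
Prime divisors of 41: [41]
phi(41) = 41 * (1 - 1/41)
phi(41) = 40


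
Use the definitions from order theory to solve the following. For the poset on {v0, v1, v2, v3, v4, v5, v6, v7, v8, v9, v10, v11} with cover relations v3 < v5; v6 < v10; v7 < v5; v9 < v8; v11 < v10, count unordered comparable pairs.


A comparable pair {a,b} has a < b or b < a in the order.
Count unordered pairs where one element is strictly below the other.
Examples: {v3,v5}, {v5,v7}, {v6,v10}, {v8,v9}, ...
Total comparable pairs: 5


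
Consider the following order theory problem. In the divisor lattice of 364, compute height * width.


Height = length of longest chain minus 1; width = size of largest antichain.
A maximum chain: 1 | 13 | 91 | 182 | 364  (height 4).
A maximum antichain: {4, 14, 26, 91}  (width 4).
Product = 4 * 4 = 16


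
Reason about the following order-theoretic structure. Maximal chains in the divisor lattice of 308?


A maximal chain goes from the minimum element to a maximal element via cover relations.
Counting all min-to-max paths in the cover graph.
Total maximal chains: 12


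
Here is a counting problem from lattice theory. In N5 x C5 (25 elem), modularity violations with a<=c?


Modular law: if a <= c then a v (b ^ c) = (a v b) ^ c.
Check all triples (a,b,c) with a <= c among 25 elements.
  e.g. a=(a,0), b=(c,0), c=(b,0): lhs=(a,0) != rhs=(b,0)
  e.g. a=(a,0), b=(c,1), c=(b,0): lhs=(a,0) != rhs=(b,0)
Total violating triples: 75


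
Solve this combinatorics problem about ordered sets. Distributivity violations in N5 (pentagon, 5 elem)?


Distributive law: a ^ (b v c) = (a ^ b) v (a ^ c).
Check all 5^3 = 125 ordered triples (a,b,c).
  e.g. a=b, b=a, c=c: lhs=b != rhs=a
  e.g. a=b, b=c, c=a: lhs=b != rhs=a
Total violating triples: 2


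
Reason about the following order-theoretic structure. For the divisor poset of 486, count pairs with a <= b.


The order relation is {(a,b) : a <= b}, reflexive so it includes (a,a).
Examples: (1,1), (1,162), (1,18), (1,2), (1,243), ...
Total ordered pairs: 63


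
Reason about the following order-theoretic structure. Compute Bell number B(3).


B(n) = number of set partitions of an n-element set.
B(n) satisfies the recurrence: B(n+1) = sum_k C(n,k)*B(k).
B(3) = 5


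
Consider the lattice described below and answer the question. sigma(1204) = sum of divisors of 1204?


sigma(n) = sum of divisors.
Divisors of 1204: [1, 2, 4, 7, 14, 28, 43, 86, 172, 301, 602, 1204]
Sum = 2464


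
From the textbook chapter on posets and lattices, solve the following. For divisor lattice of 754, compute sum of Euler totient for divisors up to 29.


Divisors of 754 up to 29: [1, 2, 13, 26, 29]
phi values: [1, 1, 12, 12, 28]
Sum = 54


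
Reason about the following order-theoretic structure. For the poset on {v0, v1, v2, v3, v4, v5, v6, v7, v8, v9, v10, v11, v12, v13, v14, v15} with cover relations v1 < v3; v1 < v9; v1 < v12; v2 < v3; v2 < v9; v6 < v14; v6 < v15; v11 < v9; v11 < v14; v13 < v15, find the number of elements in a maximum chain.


A chain is a totally ordered subset; we count the number of elements in a maximum chain.
Compute, for each element x, the size of the longest chain ending at x:
  v0: 1
  v1: 1
  v2: 1
  v4: 1
  v5: 1
  v6: 1
  ...
A maximum chain: v1 < v3
Number of elements in the longest chain: 2


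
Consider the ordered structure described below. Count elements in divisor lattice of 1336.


Divisors of 1336: [1, 2, 4, 8, 167, 334, 668, 1336]
Count: 8


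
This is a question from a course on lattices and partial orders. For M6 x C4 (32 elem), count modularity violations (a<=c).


Modular law: if a <= c then a v (b ^ c) = (a v b) ^ c.
Check all triples (a,b,c) with a <= c among 32 elements.
This lattice is modular (diamonds M_m and their chain-products are modular).
Total violating triples: 0


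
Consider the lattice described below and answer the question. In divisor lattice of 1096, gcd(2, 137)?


Meet=gcd.
gcd(2,137)=1


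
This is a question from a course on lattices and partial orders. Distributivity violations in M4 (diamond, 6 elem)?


Distributive law: a ^ (b v c) = (a ^ b) v (a ^ c).
Check all 6^3 = 216 ordered triples (a,b,c).
  e.g. a=a1, b=a2, c=a3: lhs=a1 != rhs=0
  e.g. a=a1, b=a2, c=a4: lhs=a1 != rhs=0
Total violating triples: 24


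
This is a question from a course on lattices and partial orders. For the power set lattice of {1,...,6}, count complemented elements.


An element a is complemented if some b has a meet b = bottom, a join b = top.
every subset A has complement S\A, so all elements are complemented.
Complemented elements: {}, {1}, {2}, {3}, {4}, {5}, ... (58 more)
Count: 64


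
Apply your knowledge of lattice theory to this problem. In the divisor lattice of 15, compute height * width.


Height = length of longest chain minus 1; width = size of largest antichain.
A maximum chain: 1 | 5 | 15  (height 2).
A maximum antichain: {3, 5}  (width 2).
Product = 2 * 2 = 4


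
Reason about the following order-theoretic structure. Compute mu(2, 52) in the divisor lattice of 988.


In a divisor lattice, mu(a,b) = mu(b/a) where mu is the classical Mobius function.
b/a = 52/2 = 26
Prime factorization of 26: primes [2, 13]
26 is squarefree with 2 prime factor(s), so mu(26) = (-1)^2 = 1


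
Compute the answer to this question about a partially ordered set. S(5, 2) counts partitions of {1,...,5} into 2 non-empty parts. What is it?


S(n,k) = k*S(n-1,k) + S(n-1,k-1).
S(4,2) = 7, S(4,1) = 1
S(5,2) = 2*7 + 1 = 14 + 1
S(5,2) = 15


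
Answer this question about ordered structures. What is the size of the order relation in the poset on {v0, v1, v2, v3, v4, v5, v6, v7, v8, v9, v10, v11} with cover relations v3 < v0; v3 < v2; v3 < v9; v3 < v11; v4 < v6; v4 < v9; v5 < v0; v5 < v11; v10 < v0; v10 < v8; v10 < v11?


The order relation is {(a,b) : a <= b}, reflexive so it includes (a,a).
Examples: (v0,v0), (v1,v1), (v10,v0), (v10,v10), (v10,v11), ...
Total ordered pairs: 23


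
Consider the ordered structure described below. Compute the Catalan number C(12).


C(n) = C(2n, n) / (n+1).
C(24, 12) = 2704156
C(12) = 2704156 / 13 = 208012


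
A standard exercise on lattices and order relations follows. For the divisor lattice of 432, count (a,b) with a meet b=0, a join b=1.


Complement pair (a,b): a meet b = bottom, a join b = top.
Here: gcd(a,b)=1 and lcm(a,b)=432, i.e. a*b=432 with a,b coprime.
Pairs found: (1,432), (16,27), (27,16), (432,1)
Total ordered pairs: 4


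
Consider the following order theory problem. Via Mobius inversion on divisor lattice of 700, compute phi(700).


phi(n) = n * prod_{p|n} (1 - 1/p).
Prime divisors of 700: [2, 5, 7]
phi(700) = 700 * (1 - 1/2) * (1 - 1/5) * (1 - 1/7)
phi(700) = 240


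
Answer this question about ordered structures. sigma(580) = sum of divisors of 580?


sigma(n) = sum of divisors.
Divisors of 580: [1, 2, 4, 5, 10, 20, 29, 58, 116, 145, 290, 580]
Sum = 1260


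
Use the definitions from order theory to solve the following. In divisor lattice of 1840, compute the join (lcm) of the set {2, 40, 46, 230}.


In a divisor lattice, join = lcm (least common multiple).
Compute lcm iteratively: start with first element, then lcm(current, next).
Elements: [2, 40, 46, 230]
lcm(2,40) = 40
lcm(40,46) = 920
lcm(920,230) = 920
Final lcm = 920


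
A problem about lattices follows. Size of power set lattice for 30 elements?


Power set = 2^n.
2^30 = 1073741824


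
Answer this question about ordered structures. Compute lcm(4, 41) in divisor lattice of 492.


In a divisor lattice, join = lcm (least common multiple).
gcd(4,41) = 1
lcm(4,41) = 4*41/gcd = 164/1 = 164


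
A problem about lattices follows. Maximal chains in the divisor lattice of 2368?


A maximal chain goes from the minimum element to a maximal element via cover relations.
Counting all min-to-max paths in the cover graph.
Total maximal chains: 7


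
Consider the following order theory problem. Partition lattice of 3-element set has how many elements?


B(n) = number of set partitions of an n-element set.
B(n) satisfies the recurrence: B(n+1) = sum_k C(n,k)*B(k).
B(3) = 5


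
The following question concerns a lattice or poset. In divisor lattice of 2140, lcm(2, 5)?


Join=lcm.
gcd(2,5)=1
lcm=10


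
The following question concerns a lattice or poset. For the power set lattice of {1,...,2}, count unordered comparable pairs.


A comparable pair {a,b} has a < b or b < a in the order.
Count unordered pairs where one element is strictly below the other.
Examples: {{},{1}}, {{},{2}}, {{},{1,2}}, {{1},{1,2}}, ...
Total comparable pairs: 5


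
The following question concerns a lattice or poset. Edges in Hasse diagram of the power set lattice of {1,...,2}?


A cover relation a -< b holds when a < b with no c strictly between.
Cover relations:
  {} -< {1}
  {} -< {2}
  {1} -< {1,2}
  {2} -< {1,2}
Total: 4


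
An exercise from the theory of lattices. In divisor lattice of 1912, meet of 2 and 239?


In a divisor lattice, meet = gcd (greatest common divisor).
By Euclidean algorithm or factoring: gcd(2,239) = 1


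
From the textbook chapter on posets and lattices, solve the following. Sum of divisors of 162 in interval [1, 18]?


Interval [1,18] in divisors of 162: [1, 2, 3, 6, 9, 18]
Sum = 39


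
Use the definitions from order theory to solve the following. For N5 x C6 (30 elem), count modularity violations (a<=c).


Modular law: if a <= c then a v (b ^ c) = (a v b) ^ c.
Check all triples (a,b,c) with a <= c among 30 elements.
  e.g. a=(a,0), b=(c,0), c=(b,0): lhs=(a,0) != rhs=(b,0)
  e.g. a=(a,0), b=(c,1), c=(b,0): lhs=(a,0) != rhs=(b,0)
Total violating triples: 126


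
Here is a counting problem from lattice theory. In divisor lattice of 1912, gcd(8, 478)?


Meet=gcd.
gcd(8,478)=2


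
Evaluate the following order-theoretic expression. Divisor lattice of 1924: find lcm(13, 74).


In a divisor lattice, join = lcm (least common multiple).
gcd(13,74) = 1
lcm(13,74) = 13*74/gcd = 962/1 = 962


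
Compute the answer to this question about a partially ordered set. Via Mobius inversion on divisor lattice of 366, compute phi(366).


phi(n) = n * prod_{p|n} (1 - 1/p).
Prime divisors of 366: [2, 3, 61]
phi(366) = 366 * (1 - 1/2) * (1 - 1/3) * (1 - 1/61)
phi(366) = 120


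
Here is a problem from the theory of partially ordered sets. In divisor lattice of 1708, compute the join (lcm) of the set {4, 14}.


In a divisor lattice, join = lcm (least common multiple).
Compute lcm iteratively: start with first element, then lcm(current, next).
Elements: [4, 14]
lcm(4,14) = 28
Final lcm = 28


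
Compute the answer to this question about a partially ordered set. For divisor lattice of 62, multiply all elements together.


Divisors of 62: [1, 2, 31, 62]
Product = n^(d(n)/2) = 62^(4/2)
Product = 3844


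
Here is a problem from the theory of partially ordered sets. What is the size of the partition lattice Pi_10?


B(n) = number of set partitions of an n-element set.
B(n) satisfies the recurrence: B(n+1) = sum_k C(n,k)*B(k).
B(10) = 115975


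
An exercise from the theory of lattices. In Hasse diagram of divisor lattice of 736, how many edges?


A cover relation a -< b holds when a < b with no c strictly between.
Cover relations:
  1 -< 2
  1 -< 23
  2 -< 4
  2 -< 46
  4 -< 8
  4 -< 92
  8 -< 16
  8 -< 184
  ...8 more
Total: 16


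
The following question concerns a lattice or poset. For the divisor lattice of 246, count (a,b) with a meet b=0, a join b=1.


Complement pair (a,b): a meet b = bottom, a join b = top.
Here: gcd(a,b)=1 and lcm(a,b)=246, i.e. a*b=246 with a,b coprime.
Pairs found: (1,246), (2,123), (3,82), (6,41), ... (4 more)
Total ordered pairs: 8


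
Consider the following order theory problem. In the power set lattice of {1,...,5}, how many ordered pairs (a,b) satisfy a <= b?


The order relation is {(a,b) : a <= b}, reflexive so it includes (a,a).
Examples: ({},{}), ({},{1,2}), ({},{1,2,3}), ({},{1,2,3,4}), ({},{1,2,3,4,5}), ...
Total ordered pairs: 243


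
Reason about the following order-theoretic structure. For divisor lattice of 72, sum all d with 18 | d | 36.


Interval [18,36] in divisors of 72: [18, 36]
Sum = 54


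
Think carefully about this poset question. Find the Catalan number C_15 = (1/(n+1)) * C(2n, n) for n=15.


C(n) = C(2n, n) / (n+1).
C(30, 15) = 155117520
C(15) = 155117520 / 16 = 9694845


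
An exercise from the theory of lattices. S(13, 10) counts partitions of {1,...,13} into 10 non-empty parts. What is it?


S(n,k) = k*S(n-1,k) + S(n-1,k-1).
S(12,10) = 1705, S(12,9) = 22275
S(13,10) = 10*1705 + 22275 = 17050 + 22275
S(13,10) = 39325


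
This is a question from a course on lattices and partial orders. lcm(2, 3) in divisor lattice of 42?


Join=lcm.
gcd(2,3)=1
lcm=6


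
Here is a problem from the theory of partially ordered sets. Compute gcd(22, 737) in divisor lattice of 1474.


In a divisor lattice, meet = gcd (greatest common divisor).
By Euclidean algorithm or factoring: gcd(22,737) = 11


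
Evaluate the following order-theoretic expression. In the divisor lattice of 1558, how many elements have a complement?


An element a is complemented if some b has a meet b = bottom, a join b = top.
a is complemented iff gcd(a, n/a)=1, i.e. a is a unitary divisor of 1558.
Complemented elements: 1, 2, 19, 38, 41, 82, ... (2 more)
Count: 8


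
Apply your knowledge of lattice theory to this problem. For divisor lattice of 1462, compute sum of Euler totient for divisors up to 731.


Divisors of 1462 up to 731: [1, 2, 17, 34, 43, 86, 731]
phi values: [1, 1, 16, 16, 42, 42, 672]
Sum = 790


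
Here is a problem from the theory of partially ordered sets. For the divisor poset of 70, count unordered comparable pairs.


A comparable pair {a,b} has a < b or b < a in the order.
Count unordered pairs where one element is strictly below the other.
Examples: {1,2}, {1,5}, {1,7}, {1,10}, ...
Total comparable pairs: 19


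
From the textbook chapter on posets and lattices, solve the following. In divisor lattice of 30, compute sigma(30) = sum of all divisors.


sigma(n) = sum of divisors.
Divisors of 30: [1, 2, 3, 5, 6, 10, 15, 30]
Sum = 72


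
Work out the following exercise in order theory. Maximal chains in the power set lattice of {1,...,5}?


A maximal chain goes from the minimum element to a maximal element via cover relations.
Counting all min-to-max paths in the cover graph.
Total maximal chains: 120


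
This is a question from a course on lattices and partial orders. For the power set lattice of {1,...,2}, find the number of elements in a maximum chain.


A chain is a totally ordered subset; we count the number of elements in a maximum chain.
Compute, for each element x, the size of the longest chain ending at x:
  {}: 1
  {1}: 2
  {2}: 2
  {1,2}: 3
A maximum chain: {} < {1} < {1,2}
Number of elements in the longest chain: 3


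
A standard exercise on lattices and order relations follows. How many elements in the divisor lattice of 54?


Divisors of 54: [1, 2, 3, 6, 9, 18, 27, 54]
Count: 8


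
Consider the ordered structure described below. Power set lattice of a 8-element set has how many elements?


Power set = 2^n.
2^8 = 256


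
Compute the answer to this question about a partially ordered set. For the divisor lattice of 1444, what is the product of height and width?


Height = length of longest chain minus 1; width = size of largest antichain.
A maximum chain: 1 | 19 | 361 | 722 | 1444  (height 4).
A maximum antichain: {4, 38, 361}  (width 3).
Product = 4 * 3 = 12


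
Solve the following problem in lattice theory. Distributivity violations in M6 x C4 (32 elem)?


Distributive law: a ^ (b v c) = (a ^ b) v (a ^ c).
Check all 32^3 = 32768 ordered triples (a,b,c).
  e.g. a=(a1,0), b=(a2,0), c=(a3,0): lhs=(a1,0) != rhs=(0,0)
  e.g. a=(a1,0), b=(a2,0), c=(a3,1): lhs=(a1,0) != rhs=(0,0)
Total violating triples: 7680


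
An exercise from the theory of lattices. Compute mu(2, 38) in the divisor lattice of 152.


In a divisor lattice, mu(a,b) = mu(b/a) where mu is the classical Mobius function.
b/a = 38/2 = 19
Prime factorization of 19: primes [19]
19 is squarefree with 1 prime factor(s), so mu(19) = (-1)^1 = -1


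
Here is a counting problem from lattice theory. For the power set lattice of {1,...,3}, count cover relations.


A cover relation a -< b holds when a < b with no c strictly between.
Cover relations:
  {} -< {1}
  {} -< {2}
  {} -< {3}
  {1} -< {1,2}
  {1} -< {1,3}
  {2} -< {1,2}
  {2} -< {2,3}
  {3} -< {1,3}
  ...4 more
Total: 12


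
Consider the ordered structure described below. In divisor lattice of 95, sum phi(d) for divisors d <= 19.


Divisors of 95 up to 19: [1, 5, 19]
phi values: [1, 4, 18]
Sum = 23


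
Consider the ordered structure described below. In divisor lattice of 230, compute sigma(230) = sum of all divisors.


sigma(n) = sum of divisors.
Divisors of 230: [1, 2, 5, 10, 23, 46, 115, 230]
Sum = 432


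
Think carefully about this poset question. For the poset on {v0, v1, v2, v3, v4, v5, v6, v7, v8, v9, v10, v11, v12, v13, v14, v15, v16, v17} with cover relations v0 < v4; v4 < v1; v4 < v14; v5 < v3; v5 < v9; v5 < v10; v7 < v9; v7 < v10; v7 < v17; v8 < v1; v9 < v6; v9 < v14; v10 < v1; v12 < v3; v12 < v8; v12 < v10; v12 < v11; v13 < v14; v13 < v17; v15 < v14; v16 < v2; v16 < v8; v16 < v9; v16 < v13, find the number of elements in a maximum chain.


A chain is a totally ordered subset; we count the number of elements in a maximum chain.
Compute, for each element x, the size of the longest chain ending at x:
  v0: 1
  v5: 1
  v7: 1
  v12: 1
  v15: 1
  v16: 1
  ...
A maximum chain: v0 < v4 < v1
Number of elements in the longest chain: 3


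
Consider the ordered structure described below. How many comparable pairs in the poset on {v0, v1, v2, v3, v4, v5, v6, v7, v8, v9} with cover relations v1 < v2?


A comparable pair {a,b} has a < b or b < a in the order.
Count unordered pairs where one element is strictly below the other.
Examples: {v1,v2}
Total comparable pairs: 1


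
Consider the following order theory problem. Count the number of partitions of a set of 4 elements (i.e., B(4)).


B(n) = number of set partitions of an n-element set.
B(n) satisfies the recurrence: B(n+1) = sum_k C(n,k)*B(k).
B(4) = 15


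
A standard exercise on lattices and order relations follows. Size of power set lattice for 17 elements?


Power set = 2^n.
2^17 = 131072


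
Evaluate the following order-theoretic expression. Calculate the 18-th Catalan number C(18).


C(n) = C(2n, n) / (n+1).
C(36, 18) = 9075135300
C(18) = 9075135300 / 19 = 477638700


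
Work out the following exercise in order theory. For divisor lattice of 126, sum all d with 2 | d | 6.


Interval [2,6] in divisors of 126: [2, 6]
Sum = 8


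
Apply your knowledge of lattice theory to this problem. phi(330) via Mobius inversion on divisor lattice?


phi(n) = n * prod_{p|n} (1 - 1/p).
Prime divisors of 330: [2, 3, 5, 11]
phi(330) = 330 * (1 - 1/2) * (1 - 1/3) * (1 - 1/5) * (1 - 1/11)
phi(330) = 80


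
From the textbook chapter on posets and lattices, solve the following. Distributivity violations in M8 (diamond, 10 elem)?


Distributive law: a ^ (b v c) = (a ^ b) v (a ^ c).
Check all 10^3 = 1000 ordered triples (a,b,c).
  e.g. a=a1, b=a2, c=a3: lhs=a1 != rhs=0
  e.g. a=a1, b=a2, c=a4: lhs=a1 != rhs=0
Total violating triples: 336


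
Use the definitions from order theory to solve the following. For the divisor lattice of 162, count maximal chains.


A maximal chain goes from the minimum element to a maximal element via cover relations.
Counting all min-to-max paths in the cover graph.
Total maximal chains: 5


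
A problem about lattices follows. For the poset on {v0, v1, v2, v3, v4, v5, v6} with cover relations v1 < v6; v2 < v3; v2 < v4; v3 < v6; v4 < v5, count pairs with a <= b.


The order relation is {(a,b) : a <= b}, reflexive so it includes (a,a).
Examples: (v0,v0), (v1,v1), (v1,v6), (v2,v2), (v2,v3), ...
Total ordered pairs: 14


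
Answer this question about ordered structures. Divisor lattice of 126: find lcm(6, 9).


In a divisor lattice, join = lcm (least common multiple).
gcd(6,9) = 3
lcm(6,9) = 6*9/gcd = 54/3 = 18


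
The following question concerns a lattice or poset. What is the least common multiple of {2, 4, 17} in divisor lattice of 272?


In a divisor lattice, join = lcm (least common multiple).
Compute lcm iteratively: start with first element, then lcm(current, next).
Elements: [2, 4, 17]
lcm(2,4) = 4
lcm(4,17) = 68
Final lcm = 68


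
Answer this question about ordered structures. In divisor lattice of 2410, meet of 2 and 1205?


In a divisor lattice, meet = gcd (greatest common divisor).
By Euclidean algorithm or factoring: gcd(2,1205) = 1


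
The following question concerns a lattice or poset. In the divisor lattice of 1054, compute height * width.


Height = length of longest chain minus 1; width = size of largest antichain.
A maximum chain: 1 | 31 | 527 | 1054  (height 3).
A maximum antichain: {2, 17, 31}  (width 3).
Product = 3 * 3 = 9


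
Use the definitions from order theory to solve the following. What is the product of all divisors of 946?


Divisors of 946: [1, 2, 11, 22, 43, 86, 473, 946]
Product = n^(d(n)/2) = 946^(8/2)
Product = 800874647056


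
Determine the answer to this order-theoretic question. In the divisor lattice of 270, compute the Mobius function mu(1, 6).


In a divisor lattice, mu(a,b) = mu(b/a) where mu is the classical Mobius function.
b/a = 6/1 = 6
Prime factorization of 6: primes [2, 3]
6 is squarefree with 2 prime factor(s), so mu(6) = (-1)^2 = 1


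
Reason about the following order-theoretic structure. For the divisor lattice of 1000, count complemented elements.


An element a is complemented if some b has a meet b = bottom, a join b = top.
a is complemented iff gcd(a, n/a)=1, i.e. a is a unitary divisor of 1000.
Complemented elements: 1, 8, 125, 1000
Count: 4


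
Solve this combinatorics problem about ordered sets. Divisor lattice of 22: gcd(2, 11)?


Meet=gcd.
gcd(2,11)=1


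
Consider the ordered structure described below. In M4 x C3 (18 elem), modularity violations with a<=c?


Modular law: if a <= c then a v (b ^ c) = (a v b) ^ c.
Check all triples (a,b,c) with a <= c among 18 elements.
This lattice is modular (diamonds M_m and their chain-products are modular).
Total violating triples: 0


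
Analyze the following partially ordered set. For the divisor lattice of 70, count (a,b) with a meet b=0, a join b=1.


Complement pair (a,b): a meet b = bottom, a join b = top.
Here: gcd(a,b)=1 and lcm(a,b)=70, i.e. a*b=70 with a,b coprime.
Pairs found: (1,70), (2,35), (5,14), (7,10), ... (4 more)
Total ordered pairs: 8


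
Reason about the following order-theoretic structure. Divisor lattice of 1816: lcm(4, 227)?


Join=lcm.
gcd(4,227)=1
lcm=908


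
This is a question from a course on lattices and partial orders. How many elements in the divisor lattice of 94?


Divisors of 94: [1, 2, 47, 94]
Count: 4


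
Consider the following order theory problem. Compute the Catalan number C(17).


C(n) = C(2n, n) / (n+1).
C(34, 17) = 2333606220
C(17) = 2333606220 / 18 = 129644790


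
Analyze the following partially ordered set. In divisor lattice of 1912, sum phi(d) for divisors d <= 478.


Divisors of 1912 up to 478: [1, 2, 4, 8, 239, 478]
phi values: [1, 1, 2, 4, 238, 238]
Sum = 484


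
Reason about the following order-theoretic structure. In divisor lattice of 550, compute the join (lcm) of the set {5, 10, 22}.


In a divisor lattice, join = lcm (least common multiple).
Compute lcm iteratively: start with first element, then lcm(current, next).
Elements: [5, 10, 22]
lcm(5,10) = 10
lcm(10,22) = 110
Final lcm = 110


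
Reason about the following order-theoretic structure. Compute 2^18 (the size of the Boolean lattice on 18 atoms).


Power set = 2^n.
2^18 = 262144


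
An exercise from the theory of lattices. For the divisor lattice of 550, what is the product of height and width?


Height = length of longest chain minus 1; width = size of largest antichain.
A maximum chain: 1 | 11 | 55 | 275 | 550  (height 4).
A maximum antichain: {10, 22, 25, 55}  (width 4).
Product = 4 * 4 = 16


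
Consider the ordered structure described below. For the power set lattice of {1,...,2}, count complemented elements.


An element a is complemented if some b has a meet b = bottom, a join b = top.
every subset A has complement S\A, so all elements are complemented.
Complemented elements: {}, {1}, {2}, {1,2}
Count: 4


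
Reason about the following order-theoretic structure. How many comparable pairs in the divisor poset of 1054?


A comparable pair {a,b} has a < b or b < a in the order.
Count unordered pairs where one element is strictly below the other.
Examples: {1,2}, {1,17}, {1,31}, {1,34}, ...
Total comparable pairs: 19


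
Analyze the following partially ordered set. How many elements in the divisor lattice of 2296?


Divisors of 2296: [1, 2, 4, 7, 8, 14, 28, 41, 56, 82, 164, 287, 328, 574, 1148, 2296]
Count: 16


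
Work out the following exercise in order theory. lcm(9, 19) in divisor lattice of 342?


Join=lcm.
gcd(9,19)=1
lcm=171


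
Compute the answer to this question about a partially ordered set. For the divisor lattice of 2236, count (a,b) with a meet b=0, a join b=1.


Complement pair (a,b): a meet b = bottom, a join b = top.
Here: gcd(a,b)=1 and lcm(a,b)=2236, i.e. a*b=2236 with a,b coprime.
Pairs found: (1,2236), (4,559), (13,172), (43,52), ... (4 more)
Total ordered pairs: 8


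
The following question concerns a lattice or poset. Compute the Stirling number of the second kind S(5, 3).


S(n,k) = k*S(n-1,k) + S(n-1,k-1).
S(4,3) = 6, S(4,2) = 7
S(5,3) = 3*6 + 7 = 18 + 7
S(5,3) = 25


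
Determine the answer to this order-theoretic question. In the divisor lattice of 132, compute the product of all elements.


Divisors of 132: [1, 2, 3, 4, 6, 11, 12, 22, 33, 44, 66, 132]
Product = n^(d(n)/2) = 132^(12/2)
Product = 5289852801024


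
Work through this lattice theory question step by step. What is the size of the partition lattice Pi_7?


B(n) = number of set partitions of an n-element set.
B(n) satisfies the recurrence: B(n+1) = sum_k C(n,k)*B(k).
B(7) = 877


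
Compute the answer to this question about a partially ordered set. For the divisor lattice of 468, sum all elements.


sigma(n) = sum of divisors.
Divisors of 468: [1, 2, 3, 4, 6, 9, 12, 13, 18, 26, 36, 39, 52, 78, 117, 156, 234, 468]
Sum = 1274


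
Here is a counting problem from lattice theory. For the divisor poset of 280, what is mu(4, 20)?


In a divisor lattice, mu(a,b) = mu(b/a) where mu is the classical Mobius function.
b/a = 20/4 = 5
Prime factorization of 5: primes [5]
5 is squarefree with 1 prime factor(s), so mu(5) = (-1)^1 = -1


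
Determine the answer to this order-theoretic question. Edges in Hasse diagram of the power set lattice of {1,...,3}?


A cover relation a -< b holds when a < b with no c strictly between.
Cover relations:
  {} -< {1}
  {} -< {2}
  {} -< {3}
  {1} -< {1,2}
  {1} -< {1,3}
  {2} -< {1,2}
  {2} -< {2,3}
  {3} -< {1,3}
  ...4 more
Total: 12


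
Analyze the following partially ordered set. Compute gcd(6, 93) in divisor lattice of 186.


In a divisor lattice, meet = gcd (greatest common divisor).
By Euclidean algorithm or factoring: gcd(6,93) = 3


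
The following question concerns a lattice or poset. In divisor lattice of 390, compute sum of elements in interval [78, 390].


Interval [78,390] in divisors of 390: [78, 390]
Sum = 468


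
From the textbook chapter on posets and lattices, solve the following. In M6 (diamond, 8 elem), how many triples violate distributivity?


Distributive law: a ^ (b v c) = (a ^ b) v (a ^ c).
Check all 8^3 = 512 ordered triples (a,b,c).
  e.g. a=a1, b=a2, c=a3: lhs=a1 != rhs=0
  e.g. a=a1, b=a2, c=a4: lhs=a1 != rhs=0
Total violating triples: 120


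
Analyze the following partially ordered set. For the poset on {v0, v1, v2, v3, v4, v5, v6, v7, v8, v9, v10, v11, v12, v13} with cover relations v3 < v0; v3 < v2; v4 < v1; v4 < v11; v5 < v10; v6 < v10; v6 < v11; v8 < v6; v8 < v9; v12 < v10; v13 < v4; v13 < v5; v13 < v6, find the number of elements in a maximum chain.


A chain is a totally ordered subset; we count the number of elements in a maximum chain.
Compute, for each element x, the size of the longest chain ending at x:
  v3: 1
  v7: 1
  v8: 1
  v12: 1
  v13: 1
  v0: 2
  ...
A maximum chain: v13 < v4 < v1
Number of elements in the longest chain: 3


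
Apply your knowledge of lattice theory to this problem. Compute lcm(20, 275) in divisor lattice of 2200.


In a divisor lattice, join = lcm (least common multiple).
gcd(20,275) = 5
lcm(20,275) = 20*275/gcd = 5500/5 = 1100


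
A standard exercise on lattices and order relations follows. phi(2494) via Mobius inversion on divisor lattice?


phi(n) = n * prod_{p|n} (1 - 1/p).
Prime divisors of 2494: [2, 29, 43]
phi(2494) = 2494 * (1 - 1/2) * (1 - 1/29) * (1 - 1/43)
phi(2494) = 1176


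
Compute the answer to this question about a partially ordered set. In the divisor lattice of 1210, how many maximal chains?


A maximal chain goes from the minimum element to a maximal element via cover relations.
Counting all min-to-max paths in the cover graph.
Total maximal chains: 12


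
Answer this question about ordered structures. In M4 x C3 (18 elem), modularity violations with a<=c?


Modular law: if a <= c then a v (b ^ c) = (a v b) ^ c.
Check all triples (a,b,c) with a <= c among 18 elements.
This lattice is modular (diamonds M_m and their chain-products are modular).
Total violating triples: 0


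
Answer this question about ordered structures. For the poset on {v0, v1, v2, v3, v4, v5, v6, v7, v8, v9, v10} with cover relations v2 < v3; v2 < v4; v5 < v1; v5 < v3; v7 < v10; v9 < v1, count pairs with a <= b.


The order relation is {(a,b) : a <= b}, reflexive so it includes (a,a).
Examples: (v0,v0), (v1,v1), (v10,v10), (v2,v2), (v2,v3), ...
Total ordered pairs: 17


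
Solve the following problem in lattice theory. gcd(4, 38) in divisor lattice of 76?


Meet=gcd.
gcd(4,38)=2


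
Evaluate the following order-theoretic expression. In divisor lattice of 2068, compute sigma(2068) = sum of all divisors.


sigma(n) = sum of divisors.
Divisors of 2068: [1, 2, 4, 11, 22, 44, 47, 94, 188, 517, 1034, 2068]
Sum = 4032


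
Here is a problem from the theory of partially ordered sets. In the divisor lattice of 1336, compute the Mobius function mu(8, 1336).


In a divisor lattice, mu(a,b) = mu(b/a) where mu is the classical Mobius function.
b/a = 1336/8 = 167
Prime factorization of 167: primes [167]
167 is squarefree with 1 prime factor(s), so mu(167) = (-1)^1 = -1


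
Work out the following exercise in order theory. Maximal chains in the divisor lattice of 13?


A maximal chain goes from the minimum element to a maximal element via cover relations.
Counting all min-to-max paths in the cover graph.
Total maximal chains: 1


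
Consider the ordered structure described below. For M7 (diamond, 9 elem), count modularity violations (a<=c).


Modular law: if a <= c then a v (b ^ c) = (a v b) ^ c.
Check all triples (a,b,c) with a <= c among 9 elements.
This lattice is modular (diamonds M_m and their chain-products are modular).
Total violating triples: 0


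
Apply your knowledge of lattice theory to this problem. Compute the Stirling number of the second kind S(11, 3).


S(n,k) = k*S(n-1,k) + S(n-1,k-1).
S(10,3) = 9330, S(10,2) = 511
S(11,3) = 3*9330 + 511 = 27990 + 511
S(11,3) = 28501


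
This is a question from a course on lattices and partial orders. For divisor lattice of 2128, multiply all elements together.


Divisors of 2128: [1, 2, 4, 7, 8, 14, 16, 19, 28, 38, 56, 76, 112, 133, 152, 266, 304, 532, 1064, 2128]
Product = n^(d(n)/2) = 2128^(20/2)
Product = 1904216115203087105084361407463424


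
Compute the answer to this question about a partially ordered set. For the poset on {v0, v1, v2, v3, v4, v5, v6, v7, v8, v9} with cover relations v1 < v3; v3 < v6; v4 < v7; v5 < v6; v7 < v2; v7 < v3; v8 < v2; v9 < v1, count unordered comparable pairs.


A comparable pair {a,b} has a < b or b < a in the order.
Count unordered pairs where one element is strictly below the other.
Examples: {v1,v3}, {v1,v6}, {v1,v9}, {v2,v4}, ...
Total comparable pairs: 15


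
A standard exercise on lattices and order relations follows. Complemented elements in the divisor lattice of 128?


An element a is complemented if some b has a meet b = bottom, a join b = top.
a is complemented iff gcd(a, n/a)=1, i.e. a is a unitary divisor of 128.
Complemented elements: 1, 128
Count: 2


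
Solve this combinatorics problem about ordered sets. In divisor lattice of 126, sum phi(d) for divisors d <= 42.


Divisors of 126 up to 42: [1, 2, 3, 6, 7, 9, 14, 18, 21, 42]
phi values: [1, 1, 2, 2, 6, 6, 6, 6, 12, 12]
Sum = 54


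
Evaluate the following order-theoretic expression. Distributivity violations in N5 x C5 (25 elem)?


Distributive law: a ^ (b v c) = (a ^ b) v (a ^ c).
Check all 25^3 = 15625 ordered triples (a,b,c).
  e.g. a=(b,0), b=(a,0), c=(c,0): lhs=(b,0) != rhs=(a,0)
  e.g. a=(b,0), b=(a,0), c=(c,1): lhs=(b,0) != rhs=(a,0)
Total violating triples: 250


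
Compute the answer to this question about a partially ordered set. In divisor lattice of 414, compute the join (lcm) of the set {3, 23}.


In a divisor lattice, join = lcm (least common multiple).
Compute lcm iteratively: start with first element, then lcm(current, next).
Elements: [3, 23]
lcm(3,23) = 69
Final lcm = 69


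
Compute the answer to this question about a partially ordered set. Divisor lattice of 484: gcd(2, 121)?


Meet=gcd.
gcd(2,121)=1


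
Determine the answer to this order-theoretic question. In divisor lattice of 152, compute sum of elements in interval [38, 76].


Interval [38,76] in divisors of 152: [38, 76]
Sum = 114


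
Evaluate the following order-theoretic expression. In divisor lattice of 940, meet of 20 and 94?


In a divisor lattice, meet = gcd (greatest common divisor).
By Euclidean algorithm or factoring: gcd(20,94) = 2


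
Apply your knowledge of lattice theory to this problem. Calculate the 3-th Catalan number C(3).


C(n) = C(2n, n) / (n+1).
C(6, 3) = 20
C(3) = 20 / 4 = 5


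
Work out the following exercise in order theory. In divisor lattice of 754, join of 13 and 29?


In a divisor lattice, join = lcm (least common multiple).
gcd(13,29) = 1
lcm(13,29) = 13*29/gcd = 377/1 = 377


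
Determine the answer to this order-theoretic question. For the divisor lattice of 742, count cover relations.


A cover relation a -< b holds when a < b with no c strictly between.
Cover relations:
  1 -< 2
  1 -< 7
  1 -< 53
  2 -< 14
  2 -< 106
  7 -< 14
  7 -< 371
  14 -< 742
  ...4 more
Total: 12


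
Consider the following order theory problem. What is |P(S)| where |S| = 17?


Power set = 2^n.
2^17 = 131072


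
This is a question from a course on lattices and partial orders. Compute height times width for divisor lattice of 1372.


Height = length of longest chain minus 1; width = size of largest antichain.
A maximum chain: 1 | 7 | 49 | 343 | 686 | 1372  (height 5).
A maximum antichain: {4, 14, 49}  (width 3).
Product = 5 * 3 = 15


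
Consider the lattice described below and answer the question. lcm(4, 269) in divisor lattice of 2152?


Join=lcm.
gcd(4,269)=1
lcm=1076


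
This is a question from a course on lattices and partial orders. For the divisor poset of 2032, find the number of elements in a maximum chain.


A chain is a totally ordered subset; we count the number of elements in a maximum chain.
Compute, for each element x, the size of the longest chain ending at x:
  1: 1
  2: 2
  127: 2
  4: 3
  8: 4
  254: 3
  ...
A maximum chain: 1 < 2 < 4 < 8 < 16 < 2032
Number of elements in the longest chain: 6
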